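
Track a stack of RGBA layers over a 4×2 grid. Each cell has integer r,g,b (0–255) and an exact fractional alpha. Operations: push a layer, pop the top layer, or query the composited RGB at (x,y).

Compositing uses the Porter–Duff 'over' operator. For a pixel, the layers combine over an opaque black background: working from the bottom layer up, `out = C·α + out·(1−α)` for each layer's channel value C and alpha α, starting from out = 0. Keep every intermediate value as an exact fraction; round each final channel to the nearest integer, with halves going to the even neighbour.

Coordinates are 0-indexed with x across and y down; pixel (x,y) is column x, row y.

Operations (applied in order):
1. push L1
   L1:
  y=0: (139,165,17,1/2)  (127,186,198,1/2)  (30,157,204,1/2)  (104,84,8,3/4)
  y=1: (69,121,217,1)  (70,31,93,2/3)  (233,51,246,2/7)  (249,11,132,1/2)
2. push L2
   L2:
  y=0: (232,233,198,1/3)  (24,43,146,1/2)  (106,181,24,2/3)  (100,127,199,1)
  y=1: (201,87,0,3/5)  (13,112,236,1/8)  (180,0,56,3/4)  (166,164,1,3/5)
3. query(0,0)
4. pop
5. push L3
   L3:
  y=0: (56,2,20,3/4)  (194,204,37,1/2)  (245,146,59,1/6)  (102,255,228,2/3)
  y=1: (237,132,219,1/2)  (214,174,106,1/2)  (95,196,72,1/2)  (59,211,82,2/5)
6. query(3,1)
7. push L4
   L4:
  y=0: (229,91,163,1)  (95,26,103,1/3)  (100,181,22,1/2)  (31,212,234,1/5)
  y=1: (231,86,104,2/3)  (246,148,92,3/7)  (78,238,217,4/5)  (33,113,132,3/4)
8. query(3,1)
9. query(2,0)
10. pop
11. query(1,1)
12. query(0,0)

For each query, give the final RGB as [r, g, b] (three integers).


query (0,0) [L1,L2] — begin 0,0,0
after L1 α=1/2: [139/2, 165/2, 17/2]
after L2 α=1/3: [371/3, 398/3, 215/3]
rounded: [124, 133, 72]

(3,1) stack=L1,L3; from [0,0,0]:
after L1 α=1/2: [249/2, 11/2, 66]
after L3 α=2/5: [983/10, 877/10, 362/5]
rounded: [98, 88, 72]

query (3,1) [L1,L3,L4] — begin 0,0,0
L1 α=1/2: [249/2, 11/2, 66]
L3 α=2/5: [983/10, 877/10, 362/5]
L4 α=3/4: [1973/40, 4267/40, 1171/10]
= [49, 107, 117]

query (2,0) [L1,L3,L4] — begin 0,0,0
L1 α=1/2: [15, 157/2, 102]
L3 α=1/6: [160/3, 359/4, 569/6]
L4 α=1/2: [230/3, 1083/8, 701/12]
rounded: [77, 135, 58]

(1,1) stack=L1,L3; from [0,0,0]:
after L1 α=2/3: [140/3, 62/3, 62]
after L3 α=1/2: [391/3, 292/3, 84]
= [130, 97, 84]

(0,0) stack=L1,L3; from [0,0,0]:
L1 α=1/2: [139/2, 165/2, 17/2]
L3 α=3/4: [475/8, 177/8, 137/8]
= [59, 22, 17]


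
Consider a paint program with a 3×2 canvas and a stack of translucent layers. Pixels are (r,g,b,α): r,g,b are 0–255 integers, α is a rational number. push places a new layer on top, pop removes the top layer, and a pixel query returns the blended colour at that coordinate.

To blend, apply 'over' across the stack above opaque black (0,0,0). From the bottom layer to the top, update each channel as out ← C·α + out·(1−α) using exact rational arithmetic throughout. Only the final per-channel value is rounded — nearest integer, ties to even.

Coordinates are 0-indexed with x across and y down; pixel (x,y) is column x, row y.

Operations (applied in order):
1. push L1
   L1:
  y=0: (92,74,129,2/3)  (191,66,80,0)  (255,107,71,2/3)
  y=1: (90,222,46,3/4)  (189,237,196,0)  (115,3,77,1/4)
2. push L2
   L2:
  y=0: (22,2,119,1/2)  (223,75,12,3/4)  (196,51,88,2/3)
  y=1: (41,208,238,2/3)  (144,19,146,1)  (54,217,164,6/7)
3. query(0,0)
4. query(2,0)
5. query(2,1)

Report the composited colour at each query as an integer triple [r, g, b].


at x=0,y=0 over L1,L2:
after L1 α=2/3: [184/3, 148/3, 86]
after L2 α=1/2: [125/3, 77/3, 205/2]
→ [42, 26, 102]

at x=2,y=0 over L1,L2:
L1 α=2/3: [170, 214/3, 142/3]
L2 α=2/3: [562/3, 520/9, 670/9]
= [187, 58, 74]

query (2,1) [L1,L2] — begin 0,0,0
L1 α=1/4: [115/4, 3/4, 77/4]
L2 α=6/7: [1411/28, 5211/28, 4013/28]
= [50, 186, 143]


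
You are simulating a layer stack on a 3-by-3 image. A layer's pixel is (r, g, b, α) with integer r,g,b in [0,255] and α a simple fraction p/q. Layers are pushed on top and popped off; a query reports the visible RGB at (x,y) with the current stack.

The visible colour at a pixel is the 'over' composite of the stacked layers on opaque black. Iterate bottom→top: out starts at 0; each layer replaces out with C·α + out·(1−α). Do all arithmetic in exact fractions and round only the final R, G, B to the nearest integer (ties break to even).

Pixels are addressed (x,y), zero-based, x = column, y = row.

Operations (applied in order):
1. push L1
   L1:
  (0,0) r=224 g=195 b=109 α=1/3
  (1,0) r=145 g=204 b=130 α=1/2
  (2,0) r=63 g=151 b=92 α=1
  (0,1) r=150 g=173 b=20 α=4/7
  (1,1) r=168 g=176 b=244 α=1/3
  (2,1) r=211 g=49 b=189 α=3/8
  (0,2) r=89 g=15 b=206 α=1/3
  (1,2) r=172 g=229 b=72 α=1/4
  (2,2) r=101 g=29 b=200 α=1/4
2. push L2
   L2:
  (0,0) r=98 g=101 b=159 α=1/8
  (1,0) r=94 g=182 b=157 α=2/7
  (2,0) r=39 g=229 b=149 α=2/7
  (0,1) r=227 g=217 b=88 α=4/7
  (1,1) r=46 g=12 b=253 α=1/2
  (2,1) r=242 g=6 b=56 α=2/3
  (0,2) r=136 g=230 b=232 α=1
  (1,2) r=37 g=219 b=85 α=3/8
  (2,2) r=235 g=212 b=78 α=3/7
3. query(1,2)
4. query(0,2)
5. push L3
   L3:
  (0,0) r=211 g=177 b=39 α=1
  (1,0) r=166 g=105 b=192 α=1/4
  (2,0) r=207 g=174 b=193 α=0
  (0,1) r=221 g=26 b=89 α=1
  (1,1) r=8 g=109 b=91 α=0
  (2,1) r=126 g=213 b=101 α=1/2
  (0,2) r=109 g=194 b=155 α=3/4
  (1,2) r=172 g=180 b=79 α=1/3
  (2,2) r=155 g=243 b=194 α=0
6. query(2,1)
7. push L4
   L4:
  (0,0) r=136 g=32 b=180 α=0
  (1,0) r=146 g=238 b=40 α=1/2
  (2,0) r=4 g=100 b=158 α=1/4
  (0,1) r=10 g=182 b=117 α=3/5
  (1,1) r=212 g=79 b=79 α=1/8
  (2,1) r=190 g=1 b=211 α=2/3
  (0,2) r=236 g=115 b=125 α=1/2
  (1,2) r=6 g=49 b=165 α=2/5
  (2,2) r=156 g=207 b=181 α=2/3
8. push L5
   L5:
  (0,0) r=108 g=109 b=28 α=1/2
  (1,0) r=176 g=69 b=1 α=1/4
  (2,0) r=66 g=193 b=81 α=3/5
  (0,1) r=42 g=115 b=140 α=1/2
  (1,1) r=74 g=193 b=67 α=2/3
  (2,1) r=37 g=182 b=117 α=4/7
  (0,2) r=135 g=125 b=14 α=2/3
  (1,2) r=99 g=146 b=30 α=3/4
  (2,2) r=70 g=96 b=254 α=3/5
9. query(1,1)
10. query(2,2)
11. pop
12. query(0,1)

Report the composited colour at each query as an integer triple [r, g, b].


(1,2) stack=L1,L2; from [0,0,0]:
L1 α=1/4: [43, 229/4, 18]
L2 α=3/8: [163/4, 3773/32, 345/8]
= [41, 118, 43]

at x=0,y=2 over L1,L2:
+L1 (α=1/3) → [89/3, 5, 206/3]
+L2 (α=1) → [136, 230, 232]
→ [136, 230, 232]

(2,1) stack=L1,L2,L3; from [0,0,0]:
+L1 (α=3/8) → [633/8, 147/8, 567/8]
+L2 (α=2/3) → [4505/24, 81/8, 1463/24]
+L3 (α=1/2) → [7529/48, 1785/16, 3887/48]
rounded: [157, 112, 81]

at x=1,y=1 over L1,L2,L3,L4,L5:
+L1 (α=1/3) → [56, 176/3, 244/3]
+L2 (α=1/2) → [51, 106/3, 1003/6]
+L3 (α=0) → [51, 106/3, 1003/6]
+L4 (α=1/8) → [569/8, 979/24, 7495/48]
+L5 (α=2/3) → [1753/24, 10243/72, 13927/144]
→ [73, 142, 97]

at x=2,y=2 over L1,L2,L3,L4,L5:
+L1 (α=1/4) → [101/4, 29/4, 50]
+L2 (α=3/7) → [806/7, 95, 62]
+L3 (α=0) → [806/7, 95, 62]
+L4 (α=2/3) → [2990/21, 509/3, 424/3]
+L5 (α=3/5) → [2078/21, 1882/15, 3134/15]
rounded: [99, 125, 209]

(0,1) stack=L1,L2,L3,L4; from [0,0,0]:
+L1 (α=4/7) → [600/7, 692/7, 80/7]
+L2 (α=4/7) → [8156/49, 8152/49, 2704/49]
+L3 (α=1) → [221, 26, 89]
+L4 (α=3/5) → [472/5, 598/5, 529/5]
= [94, 120, 106]


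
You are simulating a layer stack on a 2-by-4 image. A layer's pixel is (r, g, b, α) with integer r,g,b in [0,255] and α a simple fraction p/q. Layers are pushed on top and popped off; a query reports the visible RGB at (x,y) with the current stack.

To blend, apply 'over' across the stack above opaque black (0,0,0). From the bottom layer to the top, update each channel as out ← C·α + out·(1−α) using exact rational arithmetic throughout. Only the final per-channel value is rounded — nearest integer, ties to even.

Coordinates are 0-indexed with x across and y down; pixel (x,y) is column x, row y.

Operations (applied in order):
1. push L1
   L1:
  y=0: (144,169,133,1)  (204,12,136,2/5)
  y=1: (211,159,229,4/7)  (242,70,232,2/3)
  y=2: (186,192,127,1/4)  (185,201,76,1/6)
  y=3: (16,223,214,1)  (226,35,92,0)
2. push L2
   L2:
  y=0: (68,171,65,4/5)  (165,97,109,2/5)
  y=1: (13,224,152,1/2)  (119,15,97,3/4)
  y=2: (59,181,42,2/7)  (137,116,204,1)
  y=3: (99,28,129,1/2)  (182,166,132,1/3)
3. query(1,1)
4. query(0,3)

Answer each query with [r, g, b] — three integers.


(1,1) stack=L1,L2; from [0,0,0]:
after L1 α=2/3: [484/3, 140/3, 464/3]
after L2 α=3/4: [1555/12, 275/12, 1337/12]
→ [130, 23, 111]

(0,3) stack=L1,L2; from [0,0,0]:
L1 α=1: [16, 223, 214]
L2 α=1/2: [115/2, 251/2, 343/2]
rounded: [58, 126, 172]


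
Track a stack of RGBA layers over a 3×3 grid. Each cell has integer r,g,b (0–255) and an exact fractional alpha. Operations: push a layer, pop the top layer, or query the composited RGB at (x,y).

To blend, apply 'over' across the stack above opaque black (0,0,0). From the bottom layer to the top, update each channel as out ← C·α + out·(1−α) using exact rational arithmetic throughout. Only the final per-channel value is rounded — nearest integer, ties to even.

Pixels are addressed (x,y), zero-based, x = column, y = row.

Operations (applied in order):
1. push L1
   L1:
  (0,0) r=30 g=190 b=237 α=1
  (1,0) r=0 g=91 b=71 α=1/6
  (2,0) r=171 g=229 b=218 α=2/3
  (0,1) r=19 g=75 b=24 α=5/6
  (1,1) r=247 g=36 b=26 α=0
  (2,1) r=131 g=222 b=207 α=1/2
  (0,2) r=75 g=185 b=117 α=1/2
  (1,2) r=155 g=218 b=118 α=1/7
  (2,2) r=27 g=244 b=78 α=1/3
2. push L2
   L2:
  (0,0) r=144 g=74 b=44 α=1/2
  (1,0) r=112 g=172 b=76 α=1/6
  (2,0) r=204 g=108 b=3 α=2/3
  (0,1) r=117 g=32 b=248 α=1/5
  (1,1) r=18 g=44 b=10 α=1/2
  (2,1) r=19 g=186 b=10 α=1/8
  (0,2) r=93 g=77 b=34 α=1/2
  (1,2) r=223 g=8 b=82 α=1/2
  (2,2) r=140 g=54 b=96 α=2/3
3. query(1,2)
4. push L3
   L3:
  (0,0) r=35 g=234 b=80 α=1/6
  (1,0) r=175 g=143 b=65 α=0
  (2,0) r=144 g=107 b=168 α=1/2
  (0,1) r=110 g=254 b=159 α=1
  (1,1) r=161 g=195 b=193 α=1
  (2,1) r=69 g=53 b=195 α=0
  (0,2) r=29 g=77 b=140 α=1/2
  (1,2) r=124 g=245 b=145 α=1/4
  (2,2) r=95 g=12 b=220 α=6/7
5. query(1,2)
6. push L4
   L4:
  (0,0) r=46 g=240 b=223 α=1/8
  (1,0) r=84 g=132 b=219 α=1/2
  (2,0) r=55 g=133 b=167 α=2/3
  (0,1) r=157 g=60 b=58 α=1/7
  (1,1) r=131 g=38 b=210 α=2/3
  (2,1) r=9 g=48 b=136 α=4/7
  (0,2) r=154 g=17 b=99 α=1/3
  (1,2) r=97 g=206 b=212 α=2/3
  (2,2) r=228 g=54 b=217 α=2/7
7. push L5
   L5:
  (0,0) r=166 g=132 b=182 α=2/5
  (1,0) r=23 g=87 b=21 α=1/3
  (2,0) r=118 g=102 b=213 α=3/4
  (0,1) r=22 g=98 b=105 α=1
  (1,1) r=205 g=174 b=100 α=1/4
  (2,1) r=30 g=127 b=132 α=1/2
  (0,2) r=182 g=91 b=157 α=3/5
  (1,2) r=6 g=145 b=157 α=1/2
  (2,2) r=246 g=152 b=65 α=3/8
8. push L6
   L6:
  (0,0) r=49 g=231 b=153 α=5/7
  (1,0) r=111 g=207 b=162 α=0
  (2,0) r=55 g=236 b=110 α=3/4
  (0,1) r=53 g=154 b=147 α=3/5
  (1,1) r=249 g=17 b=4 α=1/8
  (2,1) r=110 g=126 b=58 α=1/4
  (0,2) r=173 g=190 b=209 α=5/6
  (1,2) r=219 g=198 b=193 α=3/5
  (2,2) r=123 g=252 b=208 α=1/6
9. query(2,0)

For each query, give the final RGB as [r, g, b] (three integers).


query (1,2) [L1,L2] — begin 0,0,0
L1 α=1/7: [155/7, 218/7, 118/7]
L2 α=1/2: [858/7, 137/7, 346/7]
→ [123, 20, 49]

at x=1,y=2 over L1,L2,L3:
L1 α=1/7: [155/7, 218/7, 118/7]
L2 α=1/2: [858/7, 137/7, 346/7]
L3 α=1/4: [1721/14, 1063/14, 2053/28]
→ [123, 76, 73]

query (2,0) [L1,L2,L3,L4,L5,L6] — begin 0,0,0
L1 α=2/3: [114, 458/3, 436/3]
L2 α=2/3: [174, 1106/9, 454/9]
L3 α=1/2: [159, 2069/18, 983/9]
L4 α=2/3: [269/3, 6857/54, 3989/27]
L5 α=3/4: [1331/12, 23381/216, 10621/54]
L6 α=3/4: [3311/48, 176309/864, 28441/216]
rounded: [69, 204, 132]


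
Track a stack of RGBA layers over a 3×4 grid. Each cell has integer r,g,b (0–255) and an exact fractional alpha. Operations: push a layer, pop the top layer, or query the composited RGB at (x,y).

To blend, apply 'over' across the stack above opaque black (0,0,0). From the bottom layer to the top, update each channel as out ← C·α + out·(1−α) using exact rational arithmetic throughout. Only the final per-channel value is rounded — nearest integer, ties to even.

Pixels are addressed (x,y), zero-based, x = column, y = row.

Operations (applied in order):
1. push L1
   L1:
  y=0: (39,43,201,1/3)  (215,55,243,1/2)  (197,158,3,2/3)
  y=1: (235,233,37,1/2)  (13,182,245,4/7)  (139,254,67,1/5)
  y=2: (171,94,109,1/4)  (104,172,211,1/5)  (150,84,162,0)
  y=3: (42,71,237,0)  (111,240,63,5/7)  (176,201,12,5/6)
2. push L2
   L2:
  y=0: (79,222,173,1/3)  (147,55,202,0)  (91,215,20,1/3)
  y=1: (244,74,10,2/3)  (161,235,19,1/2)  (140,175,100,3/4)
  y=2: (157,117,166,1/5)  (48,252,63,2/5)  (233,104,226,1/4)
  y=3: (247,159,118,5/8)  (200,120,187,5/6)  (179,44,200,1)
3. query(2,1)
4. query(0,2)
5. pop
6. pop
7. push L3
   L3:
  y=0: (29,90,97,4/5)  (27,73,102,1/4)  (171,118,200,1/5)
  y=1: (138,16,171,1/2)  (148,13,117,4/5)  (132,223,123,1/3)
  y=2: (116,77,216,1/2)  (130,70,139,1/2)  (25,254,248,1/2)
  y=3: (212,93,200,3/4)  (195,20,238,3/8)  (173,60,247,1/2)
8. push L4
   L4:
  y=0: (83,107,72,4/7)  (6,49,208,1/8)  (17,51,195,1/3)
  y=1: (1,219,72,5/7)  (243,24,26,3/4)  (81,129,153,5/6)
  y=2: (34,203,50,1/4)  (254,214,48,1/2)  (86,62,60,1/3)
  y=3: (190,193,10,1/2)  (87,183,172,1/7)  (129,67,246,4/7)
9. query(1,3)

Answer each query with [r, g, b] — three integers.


query (2,1) [L1,L2] — begin 0,0,0
L1 α=1/5: [139/5, 254/5, 67/5]
L2 α=3/4: [2239/20, 2879/20, 1567/20]
rounded: [112, 144, 78]

at x=0,y=2 over L1,L2:
after L1 α=1/4: [171/4, 47/2, 109/4]
after L2 α=1/5: [328/5, 211/5, 55]
= [66, 42, 55]

at x=1,y=3 over L3,L4:
+L3 (α=3/8) → [585/8, 15/2, 357/4]
+L4 (α=1/7) → [2103/28, 228/7, 1415/14]
rounded: [75, 33, 101]


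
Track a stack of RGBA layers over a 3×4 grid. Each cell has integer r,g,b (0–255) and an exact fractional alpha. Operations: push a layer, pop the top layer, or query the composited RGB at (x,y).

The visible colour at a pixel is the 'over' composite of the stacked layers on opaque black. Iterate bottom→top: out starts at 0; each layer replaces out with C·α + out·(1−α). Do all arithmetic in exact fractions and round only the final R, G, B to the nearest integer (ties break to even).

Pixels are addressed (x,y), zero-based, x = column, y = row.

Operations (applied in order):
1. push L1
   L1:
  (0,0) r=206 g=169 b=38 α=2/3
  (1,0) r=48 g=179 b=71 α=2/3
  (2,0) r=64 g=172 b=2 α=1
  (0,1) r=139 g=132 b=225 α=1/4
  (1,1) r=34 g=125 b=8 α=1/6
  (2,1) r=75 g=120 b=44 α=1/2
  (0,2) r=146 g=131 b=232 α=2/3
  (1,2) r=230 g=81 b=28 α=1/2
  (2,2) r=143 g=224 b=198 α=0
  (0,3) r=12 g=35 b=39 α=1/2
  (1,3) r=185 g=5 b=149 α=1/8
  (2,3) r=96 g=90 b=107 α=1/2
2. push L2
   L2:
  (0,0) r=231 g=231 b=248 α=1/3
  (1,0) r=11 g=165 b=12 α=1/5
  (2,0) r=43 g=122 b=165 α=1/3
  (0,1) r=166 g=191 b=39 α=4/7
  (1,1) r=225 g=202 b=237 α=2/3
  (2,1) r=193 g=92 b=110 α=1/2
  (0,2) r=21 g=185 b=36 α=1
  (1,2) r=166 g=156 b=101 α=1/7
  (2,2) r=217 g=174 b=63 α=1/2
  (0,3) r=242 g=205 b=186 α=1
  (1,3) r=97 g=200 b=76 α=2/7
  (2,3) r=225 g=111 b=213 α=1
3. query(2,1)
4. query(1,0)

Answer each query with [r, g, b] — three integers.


at x=2,y=1 over L1,L2:
L1 α=1/2: [75/2, 60, 22]
L2 α=1/2: [461/4, 76, 66]
→ [115, 76, 66]

at x=1,y=0 over L1,L2:
+L1 (α=2/3) → [32, 358/3, 142/3]
+L2 (α=1/5) → [139/5, 1927/15, 604/15]
→ [28, 128, 40]


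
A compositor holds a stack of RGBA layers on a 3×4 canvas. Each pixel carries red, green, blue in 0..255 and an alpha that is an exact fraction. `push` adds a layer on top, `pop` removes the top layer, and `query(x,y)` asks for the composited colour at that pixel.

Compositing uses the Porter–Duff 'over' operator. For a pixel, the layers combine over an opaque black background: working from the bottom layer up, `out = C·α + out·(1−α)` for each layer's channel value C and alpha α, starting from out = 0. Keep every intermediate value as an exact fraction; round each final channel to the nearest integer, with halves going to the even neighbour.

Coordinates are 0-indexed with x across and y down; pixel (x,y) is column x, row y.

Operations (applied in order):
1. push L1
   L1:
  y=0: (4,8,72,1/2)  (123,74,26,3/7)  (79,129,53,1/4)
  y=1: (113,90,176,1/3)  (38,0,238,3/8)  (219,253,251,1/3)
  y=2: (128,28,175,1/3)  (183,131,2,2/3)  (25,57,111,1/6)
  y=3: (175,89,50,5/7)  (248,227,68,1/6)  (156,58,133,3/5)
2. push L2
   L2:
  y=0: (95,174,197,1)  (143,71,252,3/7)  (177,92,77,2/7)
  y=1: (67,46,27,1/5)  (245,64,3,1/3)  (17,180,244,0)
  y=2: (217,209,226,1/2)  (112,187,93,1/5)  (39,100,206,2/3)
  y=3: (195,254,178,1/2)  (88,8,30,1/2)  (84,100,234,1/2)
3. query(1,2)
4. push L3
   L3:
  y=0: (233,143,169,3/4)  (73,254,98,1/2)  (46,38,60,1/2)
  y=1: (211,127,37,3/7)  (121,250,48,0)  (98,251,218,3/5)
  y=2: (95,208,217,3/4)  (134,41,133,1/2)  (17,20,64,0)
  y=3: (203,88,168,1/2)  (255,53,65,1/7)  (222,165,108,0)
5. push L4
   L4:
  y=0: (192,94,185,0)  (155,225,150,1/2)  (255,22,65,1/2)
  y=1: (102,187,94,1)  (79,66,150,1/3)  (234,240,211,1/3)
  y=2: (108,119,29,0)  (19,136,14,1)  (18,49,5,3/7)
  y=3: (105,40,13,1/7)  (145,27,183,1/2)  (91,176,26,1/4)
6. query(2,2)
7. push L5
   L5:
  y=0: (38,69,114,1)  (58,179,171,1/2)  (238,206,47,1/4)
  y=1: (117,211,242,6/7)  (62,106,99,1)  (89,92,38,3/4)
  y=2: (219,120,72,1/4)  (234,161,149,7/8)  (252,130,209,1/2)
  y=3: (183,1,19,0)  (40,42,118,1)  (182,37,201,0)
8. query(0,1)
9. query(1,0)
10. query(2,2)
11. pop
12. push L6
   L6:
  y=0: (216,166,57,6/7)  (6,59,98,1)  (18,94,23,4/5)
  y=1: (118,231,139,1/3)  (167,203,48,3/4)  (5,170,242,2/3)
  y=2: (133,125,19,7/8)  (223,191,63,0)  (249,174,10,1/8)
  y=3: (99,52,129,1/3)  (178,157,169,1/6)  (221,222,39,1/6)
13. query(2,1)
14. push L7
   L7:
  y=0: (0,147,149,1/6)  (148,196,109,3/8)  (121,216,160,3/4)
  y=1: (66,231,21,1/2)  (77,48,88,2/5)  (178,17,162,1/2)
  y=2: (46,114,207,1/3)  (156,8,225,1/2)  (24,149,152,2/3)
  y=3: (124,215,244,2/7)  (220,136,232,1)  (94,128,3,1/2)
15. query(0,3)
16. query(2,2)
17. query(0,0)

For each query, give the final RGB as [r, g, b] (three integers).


query (1,2) [L1,L2] — begin 0,0,0
after L1 α=2/3: [122, 262/3, 4/3]
after L2 α=1/5: [120, 1609/15, 59/3]
→ [120, 107, 20]

query (2,2) [L1,L2,L3,L4] — begin 0,0,0
after L1 α=1/6: [25/6, 19/2, 37/2]
after L2 α=2/3: [493/18, 419/6, 287/2]
after L3 α=0: [493/18, 419/6, 287/2]
after L4 α=3/7: [1472/63, 1279/21, 589/7]
→ [23, 61, 84]

at x=0,y=1 over L1,L2,L3,L4,L5:
+L1 (α=1/3) → [113/3, 30, 176/3]
+L2 (α=1/5) → [653/15, 166/5, 157/3]
+L3 (α=3/7) → [12107/105, 367/5, 961/21]
+L4 (α=1) → [102, 187, 94]
+L5 (α=6/7) → [804/7, 1453/7, 1546/7]
→ [115, 208, 221]

(1,0) stack=L1,L2,L3,L4,L5; from [0,0,0]:
after L1 α=3/7: [369/7, 222/7, 78/7]
after L2 α=3/7: [4479/49, 2379/49, 5604/49]
after L3 α=1/2: [4028/49, 14825/98, 5203/49]
after L4 α=1/2: [11623/98, 36875/196, 12553/98]
after L5 α=1/2: [17307/196, 71959/392, 29311/196]
rounded: [88, 184, 150]

query (2,2) [L1,L2,L3,L4,L5] — begin 0,0,0
after L1 α=1/6: [25/6, 19/2, 37/2]
after L2 α=2/3: [493/18, 419/6, 287/2]
after L3 α=0: [493/18, 419/6, 287/2]
after L4 α=3/7: [1472/63, 1279/21, 589/7]
after L5 α=1/2: [8674/63, 4009/42, 1026/7]
rounded: [138, 95, 147]

query (2,1) [L1,L2,L3,L4,L6] — begin 0,0,0
L1 α=1/3: [73, 253/3, 251/3]
L2 α=0: [73, 253/3, 251/3]
L3 α=3/5: [88, 553/3, 2464/15]
L4 α=1/3: [410/3, 1826/9, 8093/45]
L6 α=2/3: [440/9, 4886/27, 29873/135]
rounded: [49, 181, 221]

at x=0,y=3 over L1,L2,L3,L4,L6,L7:
L1 α=5/7: [125, 445/7, 250/7]
L2 α=1/2: [160, 2223/14, 748/7]
L3 α=1/2: [363/2, 3455/28, 962/7]
L4 α=1/7: [1194/7, 10925/98, 5863/49]
L6 α=1/3: [1027/7, 4491/49, 18047/147]
L7 α=2/7: [6871/49, 43525/343, 161971/1029]
→ [140, 127, 157]

(2,2) stack=L1,L2,L3,L4,L6,L7; from [0,0,0]:
after L1 α=1/6: [25/6, 19/2, 37/2]
after L2 α=2/3: [493/18, 419/6, 287/2]
after L3 α=0: [493/18, 419/6, 287/2]
after L4 α=3/7: [1472/63, 1279/21, 589/7]
after L6 α=1/8: [3713/72, 1801/24, 599/8]
after L7 α=2/3: [7169/216, 8953/72, 3031/24]
= [33, 124, 126]

at x=0,y=0 over L1,L2,L3,L4,L6,L7:
after L1 α=1/2: [2, 4, 36]
after L2 α=1: [95, 174, 197]
after L3 α=3/4: [397/2, 603/4, 176]
after L4 α=0: [397/2, 603/4, 176]
after L6 α=6/7: [427/2, 4587/28, 74]
after L7 α=1/6: [2135/12, 9017/56, 173/2]
= [178, 161, 86]


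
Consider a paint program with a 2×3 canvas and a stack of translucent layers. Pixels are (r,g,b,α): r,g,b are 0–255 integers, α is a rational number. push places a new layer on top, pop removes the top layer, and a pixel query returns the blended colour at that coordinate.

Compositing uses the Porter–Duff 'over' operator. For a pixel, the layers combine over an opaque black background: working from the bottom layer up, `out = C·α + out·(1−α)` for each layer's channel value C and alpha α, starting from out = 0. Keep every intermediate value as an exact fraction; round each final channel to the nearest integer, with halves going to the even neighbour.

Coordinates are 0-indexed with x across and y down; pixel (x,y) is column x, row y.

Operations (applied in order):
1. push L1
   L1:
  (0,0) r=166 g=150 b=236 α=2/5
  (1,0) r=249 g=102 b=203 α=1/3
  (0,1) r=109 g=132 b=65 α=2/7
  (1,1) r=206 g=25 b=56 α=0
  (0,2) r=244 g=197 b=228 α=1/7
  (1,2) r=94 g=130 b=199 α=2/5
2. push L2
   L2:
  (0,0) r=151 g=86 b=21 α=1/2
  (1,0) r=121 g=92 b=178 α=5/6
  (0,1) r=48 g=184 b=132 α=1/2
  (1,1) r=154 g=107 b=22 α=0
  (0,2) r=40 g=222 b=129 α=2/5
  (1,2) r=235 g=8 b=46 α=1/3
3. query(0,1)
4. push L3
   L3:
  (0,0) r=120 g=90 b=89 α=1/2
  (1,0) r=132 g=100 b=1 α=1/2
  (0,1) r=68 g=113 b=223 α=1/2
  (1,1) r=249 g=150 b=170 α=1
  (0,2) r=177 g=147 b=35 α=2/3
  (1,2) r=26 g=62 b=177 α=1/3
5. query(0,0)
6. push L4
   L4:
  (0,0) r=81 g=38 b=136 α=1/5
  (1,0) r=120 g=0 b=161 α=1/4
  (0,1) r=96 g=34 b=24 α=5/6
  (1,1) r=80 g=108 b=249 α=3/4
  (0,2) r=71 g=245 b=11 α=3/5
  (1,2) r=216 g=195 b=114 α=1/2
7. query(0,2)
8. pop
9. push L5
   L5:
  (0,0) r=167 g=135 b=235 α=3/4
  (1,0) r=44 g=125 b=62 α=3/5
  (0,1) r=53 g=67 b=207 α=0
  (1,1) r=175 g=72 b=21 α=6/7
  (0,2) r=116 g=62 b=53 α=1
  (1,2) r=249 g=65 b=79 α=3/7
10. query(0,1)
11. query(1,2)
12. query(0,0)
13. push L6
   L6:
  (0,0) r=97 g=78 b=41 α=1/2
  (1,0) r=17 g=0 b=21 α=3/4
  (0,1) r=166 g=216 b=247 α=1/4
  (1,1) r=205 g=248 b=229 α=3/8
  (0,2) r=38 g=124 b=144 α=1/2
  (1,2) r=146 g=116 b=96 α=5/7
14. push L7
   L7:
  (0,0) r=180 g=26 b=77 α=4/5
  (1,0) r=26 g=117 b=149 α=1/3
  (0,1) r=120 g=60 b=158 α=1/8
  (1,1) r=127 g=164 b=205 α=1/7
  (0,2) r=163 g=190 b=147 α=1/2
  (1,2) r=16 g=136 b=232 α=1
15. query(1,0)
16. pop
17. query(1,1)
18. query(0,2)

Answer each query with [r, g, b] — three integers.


query (0,1) [L1,L2] — begin 0,0,0
+L1 (α=2/7) → [218/7, 264/7, 130/7]
+L2 (α=1/2) → [277/7, 776/7, 527/7]
= [40, 111, 75]

(0,0) stack=L1,L2,L3; from [0,0,0]:
+L1 (α=2/5) → [332/5, 60, 472/5]
+L2 (α=1/2) → [1087/10, 73, 577/10]
+L3 (α=1/2) → [2287/20, 163/2, 1467/20]
= [114, 82, 73]

(0,2) stack=L1,L2,L3,L4; from [0,0,0]:
after L1 α=1/7: [244/7, 197/7, 228/7]
after L2 α=2/5: [1292/35, 3699/35, 498/7]
after L3 α=2/3: [13682/105, 4663/35, 988/21]
after L4 α=3/5: [49729/525, 35051/175, 2669/105]
= [95, 200, 25]

(0,1) stack=L1,L2,L3,L5; from [0,0,0]:
+L1 (α=2/7) → [218/7, 264/7, 130/7]
+L2 (α=1/2) → [277/7, 776/7, 527/7]
+L3 (α=1/2) → [753/14, 1567/14, 1044/7]
+L5 (α=0) → [753/14, 1567/14, 1044/7]
rounded: [54, 112, 149]

(1,2) stack=L1,L2,L3,L5; from [0,0,0]:
L1 α=2/5: [188/5, 52, 398/5]
L2 α=1/3: [517/5, 112/3, 342/5]
L3 α=1/3: [388/5, 410/9, 523/5]
L5 α=3/7: [5287/35, 485/9, 3277/35]
rounded: [151, 54, 94]

(0,0) stack=L1,L2,L3,L5; from [0,0,0]:
after L1 α=2/5: [332/5, 60, 472/5]
after L2 α=1/2: [1087/10, 73, 577/10]
after L3 α=1/2: [2287/20, 163/2, 1467/20]
after L5 α=3/4: [12307/80, 973/8, 15567/80]
rounded: [154, 122, 195]

query (1,0) [L1,L2,L3,L5,L6,L7] — begin 0,0,0
+L1 (α=1/3) → [83, 34, 203/3]
+L2 (α=5/6) → [344/3, 247/3, 2873/18]
+L3 (α=1/2) → [370/3, 547/6, 2891/36]
+L5 (α=3/5) → [1136/15, 1672/15, 6239/90]
+L6 (α=3/4) → [1901/60, 418/15, 11909/360]
+L7 (α=1/3) → [2681/90, 2591/45, 38729/540]
rounded: [30, 58, 72]

query (1,1) [L1,L2,L3,L5,L6] — begin 0,0,0
+L1 (α=0) → [0, 0, 0]
+L2 (α=0) → [0, 0, 0]
+L3 (α=1) → [249, 150, 170]
+L5 (α=6/7) → [1299/7, 582/7, 296/7]
+L6 (α=3/8) → [1350/7, 4059/28, 6289/56]
rounded: [193, 145, 112]

(0,2) stack=L1,L2,L3,L5,L6; from [0,0,0]:
+L1 (α=1/7) → [244/7, 197/7, 228/7]
+L2 (α=2/5) → [1292/35, 3699/35, 498/7]
+L3 (α=2/3) → [13682/105, 4663/35, 988/21]
+L5 (α=1) → [116, 62, 53]
+L6 (α=1/2) → [77, 93, 197/2]
rounded: [77, 93, 98]


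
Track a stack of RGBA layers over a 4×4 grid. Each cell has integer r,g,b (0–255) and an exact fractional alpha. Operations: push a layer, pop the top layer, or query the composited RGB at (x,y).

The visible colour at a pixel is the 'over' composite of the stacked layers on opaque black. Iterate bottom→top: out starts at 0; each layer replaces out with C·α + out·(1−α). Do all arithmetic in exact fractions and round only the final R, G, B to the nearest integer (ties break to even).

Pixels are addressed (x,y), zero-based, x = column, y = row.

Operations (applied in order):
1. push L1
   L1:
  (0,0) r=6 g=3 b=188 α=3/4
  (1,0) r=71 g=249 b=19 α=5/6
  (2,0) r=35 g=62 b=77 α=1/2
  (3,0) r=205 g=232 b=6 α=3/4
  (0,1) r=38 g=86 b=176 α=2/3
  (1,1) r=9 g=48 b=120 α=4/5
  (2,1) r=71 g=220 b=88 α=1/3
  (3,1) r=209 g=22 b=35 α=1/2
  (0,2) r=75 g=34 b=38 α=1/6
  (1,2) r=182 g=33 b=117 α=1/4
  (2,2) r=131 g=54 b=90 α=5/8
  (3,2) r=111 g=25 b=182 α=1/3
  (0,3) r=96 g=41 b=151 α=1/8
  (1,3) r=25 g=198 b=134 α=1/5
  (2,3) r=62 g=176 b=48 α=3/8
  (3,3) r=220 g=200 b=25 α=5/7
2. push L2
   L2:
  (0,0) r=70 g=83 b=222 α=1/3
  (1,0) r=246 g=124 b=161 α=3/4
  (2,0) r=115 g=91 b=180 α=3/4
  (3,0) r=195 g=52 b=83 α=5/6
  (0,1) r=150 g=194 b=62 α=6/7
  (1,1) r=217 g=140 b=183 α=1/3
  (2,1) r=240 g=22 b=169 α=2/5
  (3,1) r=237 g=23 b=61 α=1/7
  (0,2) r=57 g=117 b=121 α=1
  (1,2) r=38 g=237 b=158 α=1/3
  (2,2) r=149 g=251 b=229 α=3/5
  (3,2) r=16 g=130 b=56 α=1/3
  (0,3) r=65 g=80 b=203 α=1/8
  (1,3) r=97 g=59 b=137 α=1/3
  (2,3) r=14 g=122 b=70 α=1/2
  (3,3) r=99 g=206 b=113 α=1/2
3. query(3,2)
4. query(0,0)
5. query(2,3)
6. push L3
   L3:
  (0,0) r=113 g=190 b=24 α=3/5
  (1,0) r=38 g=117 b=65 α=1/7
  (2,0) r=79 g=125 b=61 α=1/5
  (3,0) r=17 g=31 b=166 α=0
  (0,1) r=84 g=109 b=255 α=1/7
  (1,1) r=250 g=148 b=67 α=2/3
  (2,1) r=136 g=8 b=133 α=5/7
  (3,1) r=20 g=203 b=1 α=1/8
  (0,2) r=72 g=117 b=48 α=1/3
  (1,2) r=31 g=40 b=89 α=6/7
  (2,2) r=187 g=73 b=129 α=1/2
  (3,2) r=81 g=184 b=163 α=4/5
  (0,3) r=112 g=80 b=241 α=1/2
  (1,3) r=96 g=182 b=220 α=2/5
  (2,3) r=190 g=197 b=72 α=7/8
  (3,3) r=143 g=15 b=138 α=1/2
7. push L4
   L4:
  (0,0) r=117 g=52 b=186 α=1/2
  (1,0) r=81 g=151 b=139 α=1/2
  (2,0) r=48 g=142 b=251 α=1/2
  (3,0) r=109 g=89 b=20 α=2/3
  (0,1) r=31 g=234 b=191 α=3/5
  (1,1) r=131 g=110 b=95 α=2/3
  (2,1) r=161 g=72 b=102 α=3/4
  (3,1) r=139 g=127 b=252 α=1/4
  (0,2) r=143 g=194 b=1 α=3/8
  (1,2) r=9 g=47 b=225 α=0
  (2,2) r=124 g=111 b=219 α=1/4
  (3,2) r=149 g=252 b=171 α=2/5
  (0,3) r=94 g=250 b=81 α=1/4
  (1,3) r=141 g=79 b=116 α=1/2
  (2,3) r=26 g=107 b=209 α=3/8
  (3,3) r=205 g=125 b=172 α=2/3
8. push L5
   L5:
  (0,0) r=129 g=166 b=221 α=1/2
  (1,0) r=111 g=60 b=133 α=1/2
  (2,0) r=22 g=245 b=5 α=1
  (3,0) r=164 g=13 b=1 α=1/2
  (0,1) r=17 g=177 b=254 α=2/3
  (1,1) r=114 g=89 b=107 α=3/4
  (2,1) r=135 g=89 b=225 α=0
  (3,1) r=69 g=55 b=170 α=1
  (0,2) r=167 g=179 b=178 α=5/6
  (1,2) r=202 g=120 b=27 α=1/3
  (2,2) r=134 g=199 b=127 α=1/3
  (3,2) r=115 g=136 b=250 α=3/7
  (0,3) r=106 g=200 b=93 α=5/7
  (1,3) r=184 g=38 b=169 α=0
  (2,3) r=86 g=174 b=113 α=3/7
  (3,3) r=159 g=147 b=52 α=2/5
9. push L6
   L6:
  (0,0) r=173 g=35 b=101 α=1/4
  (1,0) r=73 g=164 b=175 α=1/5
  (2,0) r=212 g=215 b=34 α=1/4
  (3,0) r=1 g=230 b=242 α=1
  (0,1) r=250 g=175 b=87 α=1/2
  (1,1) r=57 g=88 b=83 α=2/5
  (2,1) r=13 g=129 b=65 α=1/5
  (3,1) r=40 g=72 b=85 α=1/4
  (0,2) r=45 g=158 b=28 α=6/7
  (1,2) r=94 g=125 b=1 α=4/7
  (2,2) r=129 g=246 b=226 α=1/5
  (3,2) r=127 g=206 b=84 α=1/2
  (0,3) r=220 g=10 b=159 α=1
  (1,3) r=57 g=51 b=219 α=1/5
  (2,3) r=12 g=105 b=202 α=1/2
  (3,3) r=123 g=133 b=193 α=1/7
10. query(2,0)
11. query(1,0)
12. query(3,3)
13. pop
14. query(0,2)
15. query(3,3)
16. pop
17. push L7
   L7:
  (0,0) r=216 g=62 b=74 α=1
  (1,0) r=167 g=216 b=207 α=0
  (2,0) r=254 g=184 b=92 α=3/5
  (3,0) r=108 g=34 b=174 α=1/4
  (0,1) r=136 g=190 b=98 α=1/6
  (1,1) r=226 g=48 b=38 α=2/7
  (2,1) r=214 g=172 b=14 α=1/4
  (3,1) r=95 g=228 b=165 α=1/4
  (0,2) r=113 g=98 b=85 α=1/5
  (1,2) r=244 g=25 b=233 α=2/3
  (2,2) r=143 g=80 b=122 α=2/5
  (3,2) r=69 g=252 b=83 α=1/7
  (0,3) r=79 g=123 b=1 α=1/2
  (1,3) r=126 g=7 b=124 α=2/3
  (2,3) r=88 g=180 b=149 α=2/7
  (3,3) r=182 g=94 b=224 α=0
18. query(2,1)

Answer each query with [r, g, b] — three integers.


(3,2) stack=L1,L2; from [0,0,0]:
L1 α=1/3: [37, 25/3, 182/3]
L2 α=1/3: [30, 440/9, 532/9]
rounded: [30, 49, 59]

query (0,0) [L1,L2] — begin 0,0,0
+L1 (α=3/4) → [9/2, 9/4, 141]
+L2 (α=1/3) → [79/3, 175/6, 168]
rounded: [26, 29, 168]

(2,3) stack=L1,L2; from [0,0,0]:
+L1 (α=3/8) → [93/4, 66, 18]
+L2 (α=1/2) → [149/8, 94, 44]
= [19, 94, 44]

at x=2,y=0 over L1,L2,L3,L4,L5,L6:
after L1 α=1/2: [35/2, 31, 77/2]
after L2 α=3/4: [725/8, 76, 1157/8]
after L3 α=1/5: [883/10, 429/5, 1279/10]
after L4 α=1/2: [1363/20, 1139/10, 3789/20]
after L5 α=1: [22, 245, 5]
after L6 α=1/4: [139/2, 475/2, 49/4]
rounded: [70, 238, 12]

(1,0) stack=L1,L2,L3,L4,L5,L6; from [0,0,0]:
+L1 (α=5/6) → [355/6, 415/2, 95/6]
+L2 (α=3/4) → [4783/24, 1159/8, 2993/24]
+L3 (α=1/7) → [705/4, 3945/28, 3253/28]
+L4 (α=1/2) → [1029/8, 8173/56, 7145/56]
+L5 (α=1/2) → [1917/16, 11533/112, 14593/112]
+L6 (α=1/5) → [2209/20, 3225/28, 19493/140]
→ [110, 115, 139]

(3,3) stack=L1,L2,L3,L4,L5,L6; from [0,0,0]:
+L1 (α=5/7) → [1100/7, 1000/7, 125/7]
+L2 (α=1/2) → [1793/14, 1221/7, 458/7]
+L3 (α=1/2) → [3795/28, 663/7, 712/7]
+L4 (α=2/3) → [15275/84, 2413/21, 1040/7]
+L5 (α=2/5) → [24179/140, 4471/35, 3848/35]
+L6 (α=1/7) → [81147/490, 31481/245, 29843/245]
→ [166, 128, 122]

at x=0,y=2 over L1,L2,L3,L4,L5:
+L1 (α=1/6) → [25/2, 17/3, 19/3]
+L2 (α=1) → [57, 117, 121]
+L3 (α=1/3) → [62, 117, 290/3]
+L4 (α=3/8) → [739/8, 1167/8, 1459/24]
+L5 (α=5/6) → [2473/16, 8327/48, 22819/144]
= [155, 173, 158]

at x=3,y=3 over L1,L2,L3,L4,L5:
after L1 α=5/7: [1100/7, 1000/7, 125/7]
after L2 α=1/2: [1793/14, 1221/7, 458/7]
after L3 α=1/2: [3795/28, 663/7, 712/7]
after L4 α=2/3: [15275/84, 2413/21, 1040/7]
after L5 α=2/5: [24179/140, 4471/35, 3848/35]
rounded: [173, 128, 110]

query (2,1) [L1,L2,L3,L4,L7] — begin 0,0,0
after L1 α=1/3: [71/3, 220/3, 88/3]
after L2 α=2/5: [551/5, 264/5, 426/5]
after L3 α=5/7: [4502/35, 104/5, 4177/35]
after L4 α=3/4: [21407/140, 296/5, 14887/140]
after L7 α=1/4: [94181/560, 437/5, 46621/560]
rounded: [168, 87, 83]


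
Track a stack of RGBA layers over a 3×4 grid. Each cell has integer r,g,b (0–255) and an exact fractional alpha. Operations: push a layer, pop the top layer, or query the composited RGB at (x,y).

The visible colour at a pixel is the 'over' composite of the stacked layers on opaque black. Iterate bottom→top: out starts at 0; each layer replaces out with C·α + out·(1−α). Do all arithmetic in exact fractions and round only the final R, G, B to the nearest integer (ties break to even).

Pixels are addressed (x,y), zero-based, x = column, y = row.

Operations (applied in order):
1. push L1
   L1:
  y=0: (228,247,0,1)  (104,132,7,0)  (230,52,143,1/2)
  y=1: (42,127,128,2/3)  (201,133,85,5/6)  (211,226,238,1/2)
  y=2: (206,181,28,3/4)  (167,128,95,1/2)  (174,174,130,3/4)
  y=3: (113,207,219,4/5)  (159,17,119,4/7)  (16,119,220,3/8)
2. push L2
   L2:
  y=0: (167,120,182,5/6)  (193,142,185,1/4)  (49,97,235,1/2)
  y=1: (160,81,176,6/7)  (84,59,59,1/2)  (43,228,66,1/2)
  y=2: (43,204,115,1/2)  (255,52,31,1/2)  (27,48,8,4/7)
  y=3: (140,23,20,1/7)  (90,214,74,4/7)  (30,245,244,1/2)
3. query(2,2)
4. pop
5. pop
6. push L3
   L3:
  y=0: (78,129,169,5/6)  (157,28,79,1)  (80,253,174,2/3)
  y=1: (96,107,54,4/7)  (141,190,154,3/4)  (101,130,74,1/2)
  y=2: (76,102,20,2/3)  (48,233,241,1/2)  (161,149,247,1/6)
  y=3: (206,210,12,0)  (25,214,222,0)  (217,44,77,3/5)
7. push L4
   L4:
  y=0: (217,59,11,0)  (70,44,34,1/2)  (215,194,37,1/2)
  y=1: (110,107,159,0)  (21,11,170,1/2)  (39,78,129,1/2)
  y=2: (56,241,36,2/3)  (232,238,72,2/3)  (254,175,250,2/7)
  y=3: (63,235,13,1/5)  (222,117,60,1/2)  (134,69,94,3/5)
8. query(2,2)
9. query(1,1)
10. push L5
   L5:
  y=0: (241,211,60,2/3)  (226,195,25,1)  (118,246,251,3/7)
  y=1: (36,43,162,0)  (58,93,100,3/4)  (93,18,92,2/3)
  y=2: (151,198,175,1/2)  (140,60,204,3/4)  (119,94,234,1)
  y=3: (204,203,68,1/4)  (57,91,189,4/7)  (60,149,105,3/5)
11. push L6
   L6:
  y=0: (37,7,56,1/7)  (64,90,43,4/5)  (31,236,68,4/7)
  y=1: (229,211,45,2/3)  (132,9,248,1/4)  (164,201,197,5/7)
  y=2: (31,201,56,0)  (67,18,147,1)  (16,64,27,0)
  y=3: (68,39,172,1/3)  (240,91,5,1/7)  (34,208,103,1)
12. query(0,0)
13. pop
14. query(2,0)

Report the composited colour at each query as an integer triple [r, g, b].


query (2,2) [L1,L2] — begin 0,0,0
after L1 α=3/4: [261/2, 261/2, 195/2]
after L2 α=4/7: [999/14, 1167/14, 649/14]
rounded: [71, 83, 46]

at x=2,y=2 over L3,L4:
after L3 α=1/6: [161/6, 149/6, 247/6]
after L4 α=2/7: [3853/42, 2845/42, 605/6]
→ [92, 68, 101]

(1,1) stack=L3,L4; from [0,0,0]:
+L3 (α=3/4) → [423/4, 285/2, 231/2]
+L4 (α=1/2) → [507/8, 307/4, 571/4]
rounded: [63, 77, 143]

(0,0) stack=L3,L4,L5,L6; from [0,0,0]:
L3 α=5/6: [65, 215/2, 845/6]
L4 α=0: [65, 215/2, 845/6]
L5 α=2/3: [547/3, 353/2, 1565/18]
L6 α=1/7: [1131/7, 1066/7, 1733/21]
rounded: [162, 152, 83]

(2,0) stack=L3,L4,L5; from [0,0,0]:
L3 α=2/3: [160/3, 506/3, 116]
L4 α=1/2: [805/6, 544/3, 153/2]
L5 α=3/7: [2672/21, 4390/21, 1059/7]
→ [127, 209, 151]


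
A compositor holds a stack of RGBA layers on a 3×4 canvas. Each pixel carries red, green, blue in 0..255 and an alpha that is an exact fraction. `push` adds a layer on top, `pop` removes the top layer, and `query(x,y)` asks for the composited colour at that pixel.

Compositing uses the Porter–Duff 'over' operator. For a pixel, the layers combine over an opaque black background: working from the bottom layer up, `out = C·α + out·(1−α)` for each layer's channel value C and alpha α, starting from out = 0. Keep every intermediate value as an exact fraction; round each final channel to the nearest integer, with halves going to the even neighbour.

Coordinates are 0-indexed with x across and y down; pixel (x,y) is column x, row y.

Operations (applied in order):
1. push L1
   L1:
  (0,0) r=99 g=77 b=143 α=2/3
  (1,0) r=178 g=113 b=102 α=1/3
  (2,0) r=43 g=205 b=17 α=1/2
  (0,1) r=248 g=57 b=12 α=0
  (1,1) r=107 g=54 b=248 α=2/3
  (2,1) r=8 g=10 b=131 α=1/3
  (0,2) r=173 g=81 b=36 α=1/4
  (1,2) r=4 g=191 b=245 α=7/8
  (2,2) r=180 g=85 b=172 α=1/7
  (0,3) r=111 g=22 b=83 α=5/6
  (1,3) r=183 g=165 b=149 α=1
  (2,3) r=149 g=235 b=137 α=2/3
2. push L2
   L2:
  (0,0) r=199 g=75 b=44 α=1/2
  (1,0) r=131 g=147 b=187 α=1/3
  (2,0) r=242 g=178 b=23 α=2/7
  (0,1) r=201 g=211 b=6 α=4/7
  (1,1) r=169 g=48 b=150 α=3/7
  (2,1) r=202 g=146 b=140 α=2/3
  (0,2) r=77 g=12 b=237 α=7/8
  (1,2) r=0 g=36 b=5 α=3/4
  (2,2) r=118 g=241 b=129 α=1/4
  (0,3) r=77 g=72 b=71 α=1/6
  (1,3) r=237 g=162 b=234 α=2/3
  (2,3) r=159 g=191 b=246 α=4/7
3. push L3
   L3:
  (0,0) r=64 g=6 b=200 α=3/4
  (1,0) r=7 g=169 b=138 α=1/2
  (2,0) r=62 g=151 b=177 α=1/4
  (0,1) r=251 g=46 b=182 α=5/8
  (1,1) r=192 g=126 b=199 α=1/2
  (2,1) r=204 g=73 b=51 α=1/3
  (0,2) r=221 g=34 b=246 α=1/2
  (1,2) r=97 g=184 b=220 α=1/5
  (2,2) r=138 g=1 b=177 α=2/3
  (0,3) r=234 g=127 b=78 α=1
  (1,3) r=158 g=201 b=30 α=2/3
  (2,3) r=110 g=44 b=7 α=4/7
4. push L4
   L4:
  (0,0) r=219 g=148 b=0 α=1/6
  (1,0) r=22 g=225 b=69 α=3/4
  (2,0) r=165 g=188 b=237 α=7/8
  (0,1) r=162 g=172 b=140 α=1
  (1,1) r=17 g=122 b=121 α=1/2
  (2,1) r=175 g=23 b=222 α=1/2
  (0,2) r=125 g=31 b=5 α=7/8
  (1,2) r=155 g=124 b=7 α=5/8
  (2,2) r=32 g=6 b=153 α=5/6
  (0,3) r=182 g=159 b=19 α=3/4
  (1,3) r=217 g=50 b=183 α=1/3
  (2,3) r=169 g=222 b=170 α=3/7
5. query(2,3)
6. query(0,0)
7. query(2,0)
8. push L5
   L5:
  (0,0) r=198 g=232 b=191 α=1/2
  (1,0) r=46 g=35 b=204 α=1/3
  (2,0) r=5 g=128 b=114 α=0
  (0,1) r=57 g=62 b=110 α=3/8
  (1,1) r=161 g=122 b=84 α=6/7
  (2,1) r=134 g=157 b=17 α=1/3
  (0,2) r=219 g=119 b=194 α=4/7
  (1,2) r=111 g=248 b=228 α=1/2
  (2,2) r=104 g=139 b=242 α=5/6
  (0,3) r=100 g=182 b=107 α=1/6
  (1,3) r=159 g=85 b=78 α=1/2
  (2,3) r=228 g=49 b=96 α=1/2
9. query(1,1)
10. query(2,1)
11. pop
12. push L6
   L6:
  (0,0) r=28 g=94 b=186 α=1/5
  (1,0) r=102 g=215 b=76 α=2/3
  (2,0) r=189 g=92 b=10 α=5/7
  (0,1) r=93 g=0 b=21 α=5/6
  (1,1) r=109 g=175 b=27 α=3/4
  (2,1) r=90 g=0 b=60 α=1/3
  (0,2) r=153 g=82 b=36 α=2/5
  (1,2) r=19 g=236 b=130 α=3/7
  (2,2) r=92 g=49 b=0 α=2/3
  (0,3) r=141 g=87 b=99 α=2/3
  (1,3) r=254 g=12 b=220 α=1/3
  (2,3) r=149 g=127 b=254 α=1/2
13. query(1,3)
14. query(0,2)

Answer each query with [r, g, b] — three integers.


(2,3) stack=L1,L2,L3,L4; from [0,0,0]:
+L1 (α=2/3) → [298/3, 470/3, 274/3]
+L2 (α=4/7) → [934/7, 1234/7, 1258/7]
+L3 (α=4/7) → [5882/49, 4934/49, 3970/49]
+L4 (α=3/7) → [48371/343, 52370/343, 40870/343]
= [141, 153, 119]

at x=0,y=0 over L1,L2,L3,L4:
+L1 (α=2/3) → [66, 154/3, 286/3]
+L2 (α=1/2) → [265/2, 379/6, 209/3]
+L3 (α=3/4) → [649/8, 487/24, 2009/12]
+L4 (α=1/6) → [4997/48, 5987/144, 10045/72]
rounded: [104, 42, 140]

at x=2,y=0 over L1,L2,L3,L4:
L1 α=1/2: [43/2, 205/2, 17/2]
L2 α=2/7: [169/2, 1737/14, 177/14]
L3 α=1/4: [631/8, 7325/56, 3009/56]
L4 α=7/8: [9871/64, 81021/448, 95913/448]
→ [154, 181, 214]

at x=1,y=1 over L1,L2,L3,L4,L5:
+L1 (α=2/3) → [214/3, 36, 496/3]
+L2 (α=3/7) → [2377/21, 288/7, 3334/21]
+L3 (α=1/2) → [6409/42, 585/7, 7513/42]
+L4 (α=1/2) → [7123/84, 1439/14, 12595/84]
+L5 (α=6/7) → [88267/588, 11687/98, 54931/588]
rounded: [150, 119, 93]

at x=2,y=1 over L1,L2,L3,L4,L5:
L1 α=1/3: [8/3, 10/3, 131/3]
L2 α=2/3: [1220/9, 886/9, 971/9]
L3 α=1/3: [4276/27, 2429/27, 2401/27]
L4 α=1/2: [9001/54, 1525/27, 8395/54]
L5 α=1/3: [12619/81, 7289/81, 8854/81]
→ [156, 90, 109]

(1,3) stack=L1,L2,L3,L4,L6; from [0,0,0]:
after L1 α=1: [183, 165, 149]
after L2 α=2/3: [219, 163, 617/3]
after L3 α=2/3: [535/3, 565/3, 797/9]
after L4 α=1/3: [1721/9, 1280/9, 3241/27]
after L6 α=1/3: [5728/27, 2668/27, 12422/81]
= [212, 99, 153]

at x=0,y=2 over L1,L2,L3,L4,L6:
L1 α=1/4: [173/4, 81/4, 9]
L2 α=7/8: [2329/32, 417/32, 417/2]
L3 α=1/2: [9401/64, 1505/64, 909/4]
L4 α=7/8: [65401/512, 15393/512, 1049/32]
L6 α=2/5: [70575/512, 130147/2560, 5451/160]
→ [138, 51, 34]


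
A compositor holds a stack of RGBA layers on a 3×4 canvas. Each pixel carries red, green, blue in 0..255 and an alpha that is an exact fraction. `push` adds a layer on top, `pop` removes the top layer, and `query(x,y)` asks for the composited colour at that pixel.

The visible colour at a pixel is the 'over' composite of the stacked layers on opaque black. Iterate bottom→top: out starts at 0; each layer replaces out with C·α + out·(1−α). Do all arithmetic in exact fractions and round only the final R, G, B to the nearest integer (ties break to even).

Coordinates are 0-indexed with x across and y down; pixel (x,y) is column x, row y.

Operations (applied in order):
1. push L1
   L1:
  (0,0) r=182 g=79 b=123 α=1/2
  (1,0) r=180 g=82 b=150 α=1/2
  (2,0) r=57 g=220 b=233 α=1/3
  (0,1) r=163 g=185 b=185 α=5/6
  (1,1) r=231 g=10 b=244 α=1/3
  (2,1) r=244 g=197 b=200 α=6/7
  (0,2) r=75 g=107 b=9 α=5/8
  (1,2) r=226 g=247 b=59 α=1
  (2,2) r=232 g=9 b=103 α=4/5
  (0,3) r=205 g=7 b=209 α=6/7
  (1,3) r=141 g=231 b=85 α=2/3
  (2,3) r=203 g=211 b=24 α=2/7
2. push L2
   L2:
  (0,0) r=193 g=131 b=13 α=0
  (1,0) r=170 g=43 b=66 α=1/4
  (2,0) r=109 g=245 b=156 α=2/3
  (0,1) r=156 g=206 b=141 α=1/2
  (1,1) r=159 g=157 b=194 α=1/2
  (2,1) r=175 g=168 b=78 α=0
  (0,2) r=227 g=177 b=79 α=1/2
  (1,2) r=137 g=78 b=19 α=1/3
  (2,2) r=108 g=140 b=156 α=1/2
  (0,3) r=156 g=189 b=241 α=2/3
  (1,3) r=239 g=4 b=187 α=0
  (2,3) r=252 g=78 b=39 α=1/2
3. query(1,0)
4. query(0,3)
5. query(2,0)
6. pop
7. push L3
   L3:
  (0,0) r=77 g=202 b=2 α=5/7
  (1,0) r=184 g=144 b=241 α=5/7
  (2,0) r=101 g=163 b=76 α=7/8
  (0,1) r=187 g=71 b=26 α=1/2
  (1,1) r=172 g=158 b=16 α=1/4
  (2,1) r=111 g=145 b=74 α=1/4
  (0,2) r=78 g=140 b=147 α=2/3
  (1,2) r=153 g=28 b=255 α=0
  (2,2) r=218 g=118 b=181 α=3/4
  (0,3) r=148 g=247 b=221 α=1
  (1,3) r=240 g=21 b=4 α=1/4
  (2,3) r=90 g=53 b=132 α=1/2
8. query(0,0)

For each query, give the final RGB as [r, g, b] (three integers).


query (1,0) [L1,L2] — begin 0,0,0
+L1 (α=1/2) → [90, 41, 75]
+L2 (α=1/4) → [110, 83/2, 291/4]
= [110, 42, 73]

(0,3) stack=L1,L2; from [0,0,0]:
+L1 (α=6/7) → [1230/7, 6, 1254/7]
+L2 (α=2/3) → [1138/7, 128, 4628/21]
→ [163, 128, 220]

query (2,0) [L1,L2] — begin 0,0,0
+L1 (α=1/3) → [19, 220/3, 233/3]
+L2 (α=2/3) → [79, 1690/9, 1169/9]
rounded: [79, 188, 130]

at x=0,y=0 over L1,L3:
L1 α=1/2: [91, 79/2, 123/2]
L3 α=5/7: [81, 1089/7, 19]
rounded: [81, 156, 19]
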